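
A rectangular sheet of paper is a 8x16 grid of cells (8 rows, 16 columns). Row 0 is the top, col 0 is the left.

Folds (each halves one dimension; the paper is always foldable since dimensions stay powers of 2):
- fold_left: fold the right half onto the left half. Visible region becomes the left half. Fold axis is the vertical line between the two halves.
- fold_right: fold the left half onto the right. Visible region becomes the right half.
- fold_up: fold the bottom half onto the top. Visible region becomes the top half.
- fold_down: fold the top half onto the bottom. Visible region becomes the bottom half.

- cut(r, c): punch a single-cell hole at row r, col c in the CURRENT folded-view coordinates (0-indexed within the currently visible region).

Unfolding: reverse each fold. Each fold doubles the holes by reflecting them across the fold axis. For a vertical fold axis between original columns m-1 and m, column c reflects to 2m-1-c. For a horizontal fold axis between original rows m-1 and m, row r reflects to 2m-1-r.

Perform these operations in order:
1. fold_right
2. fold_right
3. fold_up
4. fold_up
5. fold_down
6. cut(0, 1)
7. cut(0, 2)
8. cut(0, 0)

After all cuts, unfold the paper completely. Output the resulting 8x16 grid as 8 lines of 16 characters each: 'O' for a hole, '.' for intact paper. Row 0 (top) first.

Op 1 fold_right: fold axis v@8; visible region now rows[0,8) x cols[8,16) = 8x8
Op 2 fold_right: fold axis v@12; visible region now rows[0,8) x cols[12,16) = 8x4
Op 3 fold_up: fold axis h@4; visible region now rows[0,4) x cols[12,16) = 4x4
Op 4 fold_up: fold axis h@2; visible region now rows[0,2) x cols[12,16) = 2x4
Op 5 fold_down: fold axis h@1; visible region now rows[1,2) x cols[12,16) = 1x4
Op 6 cut(0, 1): punch at orig (1,13); cuts so far [(1, 13)]; region rows[1,2) x cols[12,16) = 1x4
Op 7 cut(0, 2): punch at orig (1,14); cuts so far [(1, 13), (1, 14)]; region rows[1,2) x cols[12,16) = 1x4
Op 8 cut(0, 0): punch at orig (1,12); cuts so far [(1, 12), (1, 13), (1, 14)]; region rows[1,2) x cols[12,16) = 1x4
Unfold 1 (reflect across h@1): 6 holes -> [(0, 12), (0, 13), (0, 14), (1, 12), (1, 13), (1, 14)]
Unfold 2 (reflect across h@2): 12 holes -> [(0, 12), (0, 13), (0, 14), (1, 12), (1, 13), (1, 14), (2, 12), (2, 13), (2, 14), (3, 12), (3, 13), (3, 14)]
Unfold 3 (reflect across h@4): 24 holes -> [(0, 12), (0, 13), (0, 14), (1, 12), (1, 13), (1, 14), (2, 12), (2, 13), (2, 14), (3, 12), (3, 13), (3, 14), (4, 12), (4, 13), (4, 14), (5, 12), (5, 13), (5, 14), (6, 12), (6, 13), (6, 14), (7, 12), (7, 13), (7, 14)]
Unfold 4 (reflect across v@12): 48 holes -> [(0, 9), (0, 10), (0, 11), (0, 12), (0, 13), (0, 14), (1, 9), (1, 10), (1, 11), (1, 12), (1, 13), (1, 14), (2, 9), (2, 10), (2, 11), (2, 12), (2, 13), (2, 14), (3, 9), (3, 10), (3, 11), (3, 12), (3, 13), (3, 14), (4, 9), (4, 10), (4, 11), (4, 12), (4, 13), (4, 14), (5, 9), (5, 10), (5, 11), (5, 12), (5, 13), (5, 14), (6, 9), (6, 10), (6, 11), (6, 12), (6, 13), (6, 14), (7, 9), (7, 10), (7, 11), (7, 12), (7, 13), (7, 14)]
Unfold 5 (reflect across v@8): 96 holes -> [(0, 1), (0, 2), (0, 3), (0, 4), (0, 5), (0, 6), (0, 9), (0, 10), (0, 11), (0, 12), (0, 13), (0, 14), (1, 1), (1, 2), (1, 3), (1, 4), (1, 5), (1, 6), (1, 9), (1, 10), (1, 11), (1, 12), (1, 13), (1, 14), (2, 1), (2, 2), (2, 3), (2, 4), (2, 5), (2, 6), (2, 9), (2, 10), (2, 11), (2, 12), (2, 13), (2, 14), (3, 1), (3, 2), (3, 3), (3, 4), (3, 5), (3, 6), (3, 9), (3, 10), (3, 11), (3, 12), (3, 13), (3, 14), (4, 1), (4, 2), (4, 3), (4, 4), (4, 5), (4, 6), (4, 9), (4, 10), (4, 11), (4, 12), (4, 13), (4, 14), (5, 1), (5, 2), (5, 3), (5, 4), (5, 5), (5, 6), (5, 9), (5, 10), (5, 11), (5, 12), (5, 13), (5, 14), (6, 1), (6, 2), (6, 3), (6, 4), (6, 5), (6, 6), (6, 9), (6, 10), (6, 11), (6, 12), (6, 13), (6, 14), (7, 1), (7, 2), (7, 3), (7, 4), (7, 5), (7, 6), (7, 9), (7, 10), (7, 11), (7, 12), (7, 13), (7, 14)]

Answer: .OOOOOO..OOOOOO.
.OOOOOO..OOOOOO.
.OOOOOO..OOOOOO.
.OOOOOO..OOOOOO.
.OOOOOO..OOOOOO.
.OOOOOO..OOOOOO.
.OOOOOO..OOOOOO.
.OOOOOO..OOOOOO.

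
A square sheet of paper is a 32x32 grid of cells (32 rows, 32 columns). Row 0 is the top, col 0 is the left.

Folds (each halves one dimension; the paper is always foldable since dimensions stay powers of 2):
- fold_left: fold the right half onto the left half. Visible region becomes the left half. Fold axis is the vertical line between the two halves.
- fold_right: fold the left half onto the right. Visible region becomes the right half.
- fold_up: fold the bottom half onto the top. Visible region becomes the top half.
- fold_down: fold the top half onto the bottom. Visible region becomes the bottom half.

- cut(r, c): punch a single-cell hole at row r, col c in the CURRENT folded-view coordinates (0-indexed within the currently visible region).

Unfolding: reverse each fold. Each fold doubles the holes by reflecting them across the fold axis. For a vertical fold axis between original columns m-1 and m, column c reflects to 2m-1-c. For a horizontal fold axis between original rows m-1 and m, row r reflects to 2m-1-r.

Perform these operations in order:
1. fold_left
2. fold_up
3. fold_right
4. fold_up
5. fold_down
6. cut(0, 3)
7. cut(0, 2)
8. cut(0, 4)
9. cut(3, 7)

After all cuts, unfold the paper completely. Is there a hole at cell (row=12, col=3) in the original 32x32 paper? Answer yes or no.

Op 1 fold_left: fold axis v@16; visible region now rows[0,32) x cols[0,16) = 32x16
Op 2 fold_up: fold axis h@16; visible region now rows[0,16) x cols[0,16) = 16x16
Op 3 fold_right: fold axis v@8; visible region now rows[0,16) x cols[8,16) = 16x8
Op 4 fold_up: fold axis h@8; visible region now rows[0,8) x cols[8,16) = 8x8
Op 5 fold_down: fold axis h@4; visible region now rows[4,8) x cols[8,16) = 4x8
Op 6 cut(0, 3): punch at orig (4,11); cuts so far [(4, 11)]; region rows[4,8) x cols[8,16) = 4x8
Op 7 cut(0, 2): punch at orig (4,10); cuts so far [(4, 10), (4, 11)]; region rows[4,8) x cols[8,16) = 4x8
Op 8 cut(0, 4): punch at orig (4,12); cuts so far [(4, 10), (4, 11), (4, 12)]; region rows[4,8) x cols[8,16) = 4x8
Op 9 cut(3, 7): punch at orig (7,15); cuts so far [(4, 10), (4, 11), (4, 12), (7, 15)]; region rows[4,8) x cols[8,16) = 4x8
Unfold 1 (reflect across h@4): 8 holes -> [(0, 15), (3, 10), (3, 11), (3, 12), (4, 10), (4, 11), (4, 12), (7, 15)]
Unfold 2 (reflect across h@8): 16 holes -> [(0, 15), (3, 10), (3, 11), (3, 12), (4, 10), (4, 11), (4, 12), (7, 15), (8, 15), (11, 10), (11, 11), (11, 12), (12, 10), (12, 11), (12, 12), (15, 15)]
Unfold 3 (reflect across v@8): 32 holes -> [(0, 0), (0, 15), (3, 3), (3, 4), (3, 5), (3, 10), (3, 11), (3, 12), (4, 3), (4, 4), (4, 5), (4, 10), (4, 11), (4, 12), (7, 0), (7, 15), (8, 0), (8, 15), (11, 3), (11, 4), (11, 5), (11, 10), (11, 11), (11, 12), (12, 3), (12, 4), (12, 5), (12, 10), (12, 11), (12, 12), (15, 0), (15, 15)]
Unfold 4 (reflect across h@16): 64 holes -> [(0, 0), (0, 15), (3, 3), (3, 4), (3, 5), (3, 10), (3, 11), (3, 12), (4, 3), (4, 4), (4, 5), (4, 10), (4, 11), (4, 12), (7, 0), (7, 15), (8, 0), (8, 15), (11, 3), (11, 4), (11, 5), (11, 10), (11, 11), (11, 12), (12, 3), (12, 4), (12, 5), (12, 10), (12, 11), (12, 12), (15, 0), (15, 15), (16, 0), (16, 15), (19, 3), (19, 4), (19, 5), (19, 10), (19, 11), (19, 12), (20, 3), (20, 4), (20, 5), (20, 10), (20, 11), (20, 12), (23, 0), (23, 15), (24, 0), (24, 15), (27, 3), (27, 4), (27, 5), (27, 10), (27, 11), (27, 12), (28, 3), (28, 4), (28, 5), (28, 10), (28, 11), (28, 12), (31, 0), (31, 15)]
Unfold 5 (reflect across v@16): 128 holes -> [(0, 0), (0, 15), (0, 16), (0, 31), (3, 3), (3, 4), (3, 5), (3, 10), (3, 11), (3, 12), (3, 19), (3, 20), (3, 21), (3, 26), (3, 27), (3, 28), (4, 3), (4, 4), (4, 5), (4, 10), (4, 11), (4, 12), (4, 19), (4, 20), (4, 21), (4, 26), (4, 27), (4, 28), (7, 0), (7, 15), (7, 16), (7, 31), (8, 0), (8, 15), (8, 16), (8, 31), (11, 3), (11, 4), (11, 5), (11, 10), (11, 11), (11, 12), (11, 19), (11, 20), (11, 21), (11, 26), (11, 27), (11, 28), (12, 3), (12, 4), (12, 5), (12, 10), (12, 11), (12, 12), (12, 19), (12, 20), (12, 21), (12, 26), (12, 27), (12, 28), (15, 0), (15, 15), (15, 16), (15, 31), (16, 0), (16, 15), (16, 16), (16, 31), (19, 3), (19, 4), (19, 5), (19, 10), (19, 11), (19, 12), (19, 19), (19, 20), (19, 21), (19, 26), (19, 27), (19, 28), (20, 3), (20, 4), (20, 5), (20, 10), (20, 11), (20, 12), (20, 19), (20, 20), (20, 21), (20, 26), (20, 27), (20, 28), (23, 0), (23, 15), (23, 16), (23, 31), (24, 0), (24, 15), (24, 16), (24, 31), (27, 3), (27, 4), (27, 5), (27, 10), (27, 11), (27, 12), (27, 19), (27, 20), (27, 21), (27, 26), (27, 27), (27, 28), (28, 3), (28, 4), (28, 5), (28, 10), (28, 11), (28, 12), (28, 19), (28, 20), (28, 21), (28, 26), (28, 27), (28, 28), (31, 0), (31, 15), (31, 16), (31, 31)]
Holes: [(0, 0), (0, 15), (0, 16), (0, 31), (3, 3), (3, 4), (3, 5), (3, 10), (3, 11), (3, 12), (3, 19), (3, 20), (3, 21), (3, 26), (3, 27), (3, 28), (4, 3), (4, 4), (4, 5), (4, 10), (4, 11), (4, 12), (4, 19), (4, 20), (4, 21), (4, 26), (4, 27), (4, 28), (7, 0), (7, 15), (7, 16), (7, 31), (8, 0), (8, 15), (8, 16), (8, 31), (11, 3), (11, 4), (11, 5), (11, 10), (11, 11), (11, 12), (11, 19), (11, 20), (11, 21), (11, 26), (11, 27), (11, 28), (12, 3), (12, 4), (12, 5), (12, 10), (12, 11), (12, 12), (12, 19), (12, 20), (12, 21), (12, 26), (12, 27), (12, 28), (15, 0), (15, 15), (15, 16), (15, 31), (16, 0), (16, 15), (16, 16), (16, 31), (19, 3), (19, 4), (19, 5), (19, 10), (19, 11), (19, 12), (19, 19), (19, 20), (19, 21), (19, 26), (19, 27), (19, 28), (20, 3), (20, 4), (20, 5), (20, 10), (20, 11), (20, 12), (20, 19), (20, 20), (20, 21), (20, 26), (20, 27), (20, 28), (23, 0), (23, 15), (23, 16), (23, 31), (24, 0), (24, 15), (24, 16), (24, 31), (27, 3), (27, 4), (27, 5), (27, 10), (27, 11), (27, 12), (27, 19), (27, 20), (27, 21), (27, 26), (27, 27), (27, 28), (28, 3), (28, 4), (28, 5), (28, 10), (28, 11), (28, 12), (28, 19), (28, 20), (28, 21), (28, 26), (28, 27), (28, 28), (31, 0), (31, 15), (31, 16), (31, 31)]

Answer: yes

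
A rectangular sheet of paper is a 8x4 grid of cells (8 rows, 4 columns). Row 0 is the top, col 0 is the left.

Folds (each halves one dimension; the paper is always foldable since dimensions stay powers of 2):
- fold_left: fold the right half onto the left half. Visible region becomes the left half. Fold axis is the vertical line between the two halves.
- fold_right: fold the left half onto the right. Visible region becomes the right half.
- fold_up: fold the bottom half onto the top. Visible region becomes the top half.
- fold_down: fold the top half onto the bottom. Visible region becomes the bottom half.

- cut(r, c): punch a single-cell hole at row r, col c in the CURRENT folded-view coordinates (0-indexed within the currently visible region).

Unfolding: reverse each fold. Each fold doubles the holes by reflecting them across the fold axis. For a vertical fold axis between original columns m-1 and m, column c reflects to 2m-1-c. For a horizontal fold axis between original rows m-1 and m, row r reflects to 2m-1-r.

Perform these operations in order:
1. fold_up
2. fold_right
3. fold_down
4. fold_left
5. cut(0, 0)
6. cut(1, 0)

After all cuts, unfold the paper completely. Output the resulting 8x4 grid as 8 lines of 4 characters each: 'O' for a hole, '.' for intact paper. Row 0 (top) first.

Answer: OOOO
OOOO
OOOO
OOOO
OOOO
OOOO
OOOO
OOOO

Derivation:
Op 1 fold_up: fold axis h@4; visible region now rows[0,4) x cols[0,4) = 4x4
Op 2 fold_right: fold axis v@2; visible region now rows[0,4) x cols[2,4) = 4x2
Op 3 fold_down: fold axis h@2; visible region now rows[2,4) x cols[2,4) = 2x2
Op 4 fold_left: fold axis v@3; visible region now rows[2,4) x cols[2,3) = 2x1
Op 5 cut(0, 0): punch at orig (2,2); cuts so far [(2, 2)]; region rows[2,4) x cols[2,3) = 2x1
Op 6 cut(1, 0): punch at orig (3,2); cuts so far [(2, 2), (3, 2)]; region rows[2,4) x cols[2,3) = 2x1
Unfold 1 (reflect across v@3): 4 holes -> [(2, 2), (2, 3), (3, 2), (3, 3)]
Unfold 2 (reflect across h@2): 8 holes -> [(0, 2), (0, 3), (1, 2), (1, 3), (2, 2), (2, 3), (3, 2), (3, 3)]
Unfold 3 (reflect across v@2): 16 holes -> [(0, 0), (0, 1), (0, 2), (0, 3), (1, 0), (1, 1), (1, 2), (1, 3), (2, 0), (2, 1), (2, 2), (2, 3), (3, 0), (3, 1), (3, 2), (3, 3)]
Unfold 4 (reflect across h@4): 32 holes -> [(0, 0), (0, 1), (0, 2), (0, 3), (1, 0), (1, 1), (1, 2), (1, 3), (2, 0), (2, 1), (2, 2), (2, 3), (3, 0), (3, 1), (3, 2), (3, 3), (4, 0), (4, 1), (4, 2), (4, 3), (5, 0), (5, 1), (5, 2), (5, 3), (6, 0), (6, 1), (6, 2), (6, 3), (7, 0), (7, 1), (7, 2), (7, 3)]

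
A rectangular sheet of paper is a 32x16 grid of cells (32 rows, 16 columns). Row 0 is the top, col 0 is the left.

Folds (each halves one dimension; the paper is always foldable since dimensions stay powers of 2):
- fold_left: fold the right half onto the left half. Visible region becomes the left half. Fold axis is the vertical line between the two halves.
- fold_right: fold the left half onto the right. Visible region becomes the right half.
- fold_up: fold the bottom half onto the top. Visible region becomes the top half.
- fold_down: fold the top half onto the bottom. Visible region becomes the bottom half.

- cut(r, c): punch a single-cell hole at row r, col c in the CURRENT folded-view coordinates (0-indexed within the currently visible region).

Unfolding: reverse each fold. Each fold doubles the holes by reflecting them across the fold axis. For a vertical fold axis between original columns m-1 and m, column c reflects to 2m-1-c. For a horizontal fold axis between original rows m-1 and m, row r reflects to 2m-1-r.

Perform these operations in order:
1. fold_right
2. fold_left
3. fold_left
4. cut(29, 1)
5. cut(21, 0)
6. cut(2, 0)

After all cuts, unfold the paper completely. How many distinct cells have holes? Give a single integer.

Op 1 fold_right: fold axis v@8; visible region now rows[0,32) x cols[8,16) = 32x8
Op 2 fold_left: fold axis v@12; visible region now rows[0,32) x cols[8,12) = 32x4
Op 3 fold_left: fold axis v@10; visible region now rows[0,32) x cols[8,10) = 32x2
Op 4 cut(29, 1): punch at orig (29,9); cuts so far [(29, 9)]; region rows[0,32) x cols[8,10) = 32x2
Op 5 cut(21, 0): punch at orig (21,8); cuts so far [(21, 8), (29, 9)]; region rows[0,32) x cols[8,10) = 32x2
Op 6 cut(2, 0): punch at orig (2,8); cuts so far [(2, 8), (21, 8), (29, 9)]; region rows[0,32) x cols[8,10) = 32x2
Unfold 1 (reflect across v@10): 6 holes -> [(2, 8), (2, 11), (21, 8), (21, 11), (29, 9), (29, 10)]
Unfold 2 (reflect across v@12): 12 holes -> [(2, 8), (2, 11), (2, 12), (2, 15), (21, 8), (21, 11), (21, 12), (21, 15), (29, 9), (29, 10), (29, 13), (29, 14)]
Unfold 3 (reflect across v@8): 24 holes -> [(2, 0), (2, 3), (2, 4), (2, 7), (2, 8), (2, 11), (2, 12), (2, 15), (21, 0), (21, 3), (21, 4), (21, 7), (21, 8), (21, 11), (21, 12), (21, 15), (29, 1), (29, 2), (29, 5), (29, 6), (29, 9), (29, 10), (29, 13), (29, 14)]

Answer: 24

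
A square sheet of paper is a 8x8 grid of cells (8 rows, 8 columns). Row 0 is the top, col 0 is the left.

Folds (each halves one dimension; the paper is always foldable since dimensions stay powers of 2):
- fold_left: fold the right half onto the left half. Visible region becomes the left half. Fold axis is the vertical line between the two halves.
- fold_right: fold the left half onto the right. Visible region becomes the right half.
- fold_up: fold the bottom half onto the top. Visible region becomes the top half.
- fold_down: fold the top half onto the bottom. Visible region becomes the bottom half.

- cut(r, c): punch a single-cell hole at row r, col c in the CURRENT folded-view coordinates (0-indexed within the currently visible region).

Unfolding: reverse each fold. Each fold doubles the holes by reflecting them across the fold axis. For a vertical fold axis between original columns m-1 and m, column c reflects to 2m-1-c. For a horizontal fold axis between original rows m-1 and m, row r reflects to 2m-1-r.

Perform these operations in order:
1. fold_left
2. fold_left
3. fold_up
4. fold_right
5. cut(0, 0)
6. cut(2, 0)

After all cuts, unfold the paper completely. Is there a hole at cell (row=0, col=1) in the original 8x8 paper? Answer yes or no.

Op 1 fold_left: fold axis v@4; visible region now rows[0,8) x cols[0,4) = 8x4
Op 2 fold_left: fold axis v@2; visible region now rows[0,8) x cols[0,2) = 8x2
Op 3 fold_up: fold axis h@4; visible region now rows[0,4) x cols[0,2) = 4x2
Op 4 fold_right: fold axis v@1; visible region now rows[0,4) x cols[1,2) = 4x1
Op 5 cut(0, 0): punch at orig (0,1); cuts so far [(0, 1)]; region rows[0,4) x cols[1,2) = 4x1
Op 6 cut(2, 0): punch at orig (2,1); cuts so far [(0, 1), (2, 1)]; region rows[0,4) x cols[1,2) = 4x1
Unfold 1 (reflect across v@1): 4 holes -> [(0, 0), (0, 1), (2, 0), (2, 1)]
Unfold 2 (reflect across h@4): 8 holes -> [(0, 0), (0, 1), (2, 0), (2, 1), (5, 0), (5, 1), (7, 0), (7, 1)]
Unfold 3 (reflect across v@2): 16 holes -> [(0, 0), (0, 1), (0, 2), (0, 3), (2, 0), (2, 1), (2, 2), (2, 3), (5, 0), (5, 1), (5, 2), (5, 3), (7, 0), (7, 1), (7, 2), (7, 3)]
Unfold 4 (reflect across v@4): 32 holes -> [(0, 0), (0, 1), (0, 2), (0, 3), (0, 4), (0, 5), (0, 6), (0, 7), (2, 0), (2, 1), (2, 2), (2, 3), (2, 4), (2, 5), (2, 6), (2, 7), (5, 0), (5, 1), (5, 2), (5, 3), (5, 4), (5, 5), (5, 6), (5, 7), (7, 0), (7, 1), (7, 2), (7, 3), (7, 4), (7, 5), (7, 6), (7, 7)]
Holes: [(0, 0), (0, 1), (0, 2), (0, 3), (0, 4), (0, 5), (0, 6), (0, 7), (2, 0), (2, 1), (2, 2), (2, 3), (2, 4), (2, 5), (2, 6), (2, 7), (5, 0), (5, 1), (5, 2), (5, 3), (5, 4), (5, 5), (5, 6), (5, 7), (7, 0), (7, 1), (7, 2), (7, 3), (7, 4), (7, 5), (7, 6), (7, 7)]

Answer: yes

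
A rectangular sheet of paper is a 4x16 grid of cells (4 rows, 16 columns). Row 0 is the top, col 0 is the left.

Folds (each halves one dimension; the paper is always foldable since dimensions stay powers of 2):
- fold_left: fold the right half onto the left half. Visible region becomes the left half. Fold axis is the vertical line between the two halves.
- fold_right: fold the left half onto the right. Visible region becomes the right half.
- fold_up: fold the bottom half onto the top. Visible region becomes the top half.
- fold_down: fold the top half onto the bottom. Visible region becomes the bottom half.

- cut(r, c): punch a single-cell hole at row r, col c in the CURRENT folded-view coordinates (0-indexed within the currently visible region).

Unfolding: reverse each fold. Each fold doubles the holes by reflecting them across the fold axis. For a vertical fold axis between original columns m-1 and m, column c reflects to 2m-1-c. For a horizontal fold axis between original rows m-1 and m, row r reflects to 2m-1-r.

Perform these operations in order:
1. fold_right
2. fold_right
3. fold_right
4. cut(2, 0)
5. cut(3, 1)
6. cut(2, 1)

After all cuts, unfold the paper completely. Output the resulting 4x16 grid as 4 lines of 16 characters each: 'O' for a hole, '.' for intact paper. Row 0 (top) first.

Op 1 fold_right: fold axis v@8; visible region now rows[0,4) x cols[8,16) = 4x8
Op 2 fold_right: fold axis v@12; visible region now rows[0,4) x cols[12,16) = 4x4
Op 3 fold_right: fold axis v@14; visible region now rows[0,4) x cols[14,16) = 4x2
Op 4 cut(2, 0): punch at orig (2,14); cuts so far [(2, 14)]; region rows[0,4) x cols[14,16) = 4x2
Op 5 cut(3, 1): punch at orig (3,15); cuts so far [(2, 14), (3, 15)]; region rows[0,4) x cols[14,16) = 4x2
Op 6 cut(2, 1): punch at orig (2,15); cuts so far [(2, 14), (2, 15), (3, 15)]; region rows[0,4) x cols[14,16) = 4x2
Unfold 1 (reflect across v@14): 6 holes -> [(2, 12), (2, 13), (2, 14), (2, 15), (3, 12), (3, 15)]
Unfold 2 (reflect across v@12): 12 holes -> [(2, 8), (2, 9), (2, 10), (2, 11), (2, 12), (2, 13), (2, 14), (2, 15), (3, 8), (3, 11), (3, 12), (3, 15)]
Unfold 3 (reflect across v@8): 24 holes -> [(2, 0), (2, 1), (2, 2), (2, 3), (2, 4), (2, 5), (2, 6), (2, 7), (2, 8), (2, 9), (2, 10), (2, 11), (2, 12), (2, 13), (2, 14), (2, 15), (3, 0), (3, 3), (3, 4), (3, 7), (3, 8), (3, 11), (3, 12), (3, 15)]

Answer: ................
................
OOOOOOOOOOOOOOOO
O..OO..OO..OO..O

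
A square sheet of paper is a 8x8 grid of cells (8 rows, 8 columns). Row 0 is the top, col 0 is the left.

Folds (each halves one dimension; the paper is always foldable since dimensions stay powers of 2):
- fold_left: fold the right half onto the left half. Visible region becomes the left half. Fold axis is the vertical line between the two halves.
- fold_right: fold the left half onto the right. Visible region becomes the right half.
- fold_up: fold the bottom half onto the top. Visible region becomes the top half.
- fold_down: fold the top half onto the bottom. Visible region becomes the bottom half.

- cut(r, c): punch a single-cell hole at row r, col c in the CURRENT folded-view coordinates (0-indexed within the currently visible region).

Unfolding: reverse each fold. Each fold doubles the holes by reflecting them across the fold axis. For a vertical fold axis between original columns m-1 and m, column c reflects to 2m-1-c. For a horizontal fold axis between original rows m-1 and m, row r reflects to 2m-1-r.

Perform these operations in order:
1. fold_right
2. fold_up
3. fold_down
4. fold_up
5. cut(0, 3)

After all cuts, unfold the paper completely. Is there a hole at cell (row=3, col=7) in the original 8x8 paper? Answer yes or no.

Answer: yes

Derivation:
Op 1 fold_right: fold axis v@4; visible region now rows[0,8) x cols[4,8) = 8x4
Op 2 fold_up: fold axis h@4; visible region now rows[0,4) x cols[4,8) = 4x4
Op 3 fold_down: fold axis h@2; visible region now rows[2,4) x cols[4,8) = 2x4
Op 4 fold_up: fold axis h@3; visible region now rows[2,3) x cols[4,8) = 1x4
Op 5 cut(0, 3): punch at orig (2,7); cuts so far [(2, 7)]; region rows[2,3) x cols[4,8) = 1x4
Unfold 1 (reflect across h@3): 2 holes -> [(2, 7), (3, 7)]
Unfold 2 (reflect across h@2): 4 holes -> [(0, 7), (1, 7), (2, 7), (3, 7)]
Unfold 3 (reflect across h@4): 8 holes -> [(0, 7), (1, 7), (2, 7), (3, 7), (4, 7), (5, 7), (6, 7), (7, 7)]
Unfold 4 (reflect across v@4): 16 holes -> [(0, 0), (0, 7), (1, 0), (1, 7), (2, 0), (2, 7), (3, 0), (3, 7), (4, 0), (4, 7), (5, 0), (5, 7), (6, 0), (6, 7), (7, 0), (7, 7)]
Holes: [(0, 0), (0, 7), (1, 0), (1, 7), (2, 0), (2, 7), (3, 0), (3, 7), (4, 0), (4, 7), (5, 0), (5, 7), (6, 0), (6, 7), (7, 0), (7, 7)]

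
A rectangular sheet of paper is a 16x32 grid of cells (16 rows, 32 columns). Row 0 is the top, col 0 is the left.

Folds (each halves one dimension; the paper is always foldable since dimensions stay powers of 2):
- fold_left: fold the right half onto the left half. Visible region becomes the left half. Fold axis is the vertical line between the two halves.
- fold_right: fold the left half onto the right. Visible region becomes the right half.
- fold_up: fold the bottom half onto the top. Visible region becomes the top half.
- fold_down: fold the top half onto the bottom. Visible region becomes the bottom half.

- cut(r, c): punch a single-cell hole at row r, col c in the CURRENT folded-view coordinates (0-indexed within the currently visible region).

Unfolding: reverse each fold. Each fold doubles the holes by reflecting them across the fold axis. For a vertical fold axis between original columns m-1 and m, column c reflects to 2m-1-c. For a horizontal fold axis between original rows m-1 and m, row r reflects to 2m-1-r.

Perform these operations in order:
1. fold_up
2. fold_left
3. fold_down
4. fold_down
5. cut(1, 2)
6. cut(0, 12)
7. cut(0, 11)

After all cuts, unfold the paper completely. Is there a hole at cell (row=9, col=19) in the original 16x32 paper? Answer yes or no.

Answer: yes

Derivation:
Op 1 fold_up: fold axis h@8; visible region now rows[0,8) x cols[0,32) = 8x32
Op 2 fold_left: fold axis v@16; visible region now rows[0,8) x cols[0,16) = 8x16
Op 3 fold_down: fold axis h@4; visible region now rows[4,8) x cols[0,16) = 4x16
Op 4 fold_down: fold axis h@6; visible region now rows[6,8) x cols[0,16) = 2x16
Op 5 cut(1, 2): punch at orig (7,2); cuts so far [(7, 2)]; region rows[6,8) x cols[0,16) = 2x16
Op 6 cut(0, 12): punch at orig (6,12); cuts so far [(6, 12), (7, 2)]; region rows[6,8) x cols[0,16) = 2x16
Op 7 cut(0, 11): punch at orig (6,11); cuts so far [(6, 11), (6, 12), (7, 2)]; region rows[6,8) x cols[0,16) = 2x16
Unfold 1 (reflect across h@6): 6 holes -> [(4, 2), (5, 11), (5, 12), (6, 11), (6, 12), (7, 2)]
Unfold 2 (reflect across h@4): 12 holes -> [(0, 2), (1, 11), (1, 12), (2, 11), (2, 12), (3, 2), (4, 2), (5, 11), (5, 12), (6, 11), (6, 12), (7, 2)]
Unfold 3 (reflect across v@16): 24 holes -> [(0, 2), (0, 29), (1, 11), (1, 12), (1, 19), (1, 20), (2, 11), (2, 12), (2, 19), (2, 20), (3, 2), (3, 29), (4, 2), (4, 29), (5, 11), (5, 12), (5, 19), (5, 20), (6, 11), (6, 12), (6, 19), (6, 20), (7, 2), (7, 29)]
Unfold 4 (reflect across h@8): 48 holes -> [(0, 2), (0, 29), (1, 11), (1, 12), (1, 19), (1, 20), (2, 11), (2, 12), (2, 19), (2, 20), (3, 2), (3, 29), (4, 2), (4, 29), (5, 11), (5, 12), (5, 19), (5, 20), (6, 11), (6, 12), (6, 19), (6, 20), (7, 2), (7, 29), (8, 2), (8, 29), (9, 11), (9, 12), (9, 19), (9, 20), (10, 11), (10, 12), (10, 19), (10, 20), (11, 2), (11, 29), (12, 2), (12, 29), (13, 11), (13, 12), (13, 19), (13, 20), (14, 11), (14, 12), (14, 19), (14, 20), (15, 2), (15, 29)]
Holes: [(0, 2), (0, 29), (1, 11), (1, 12), (1, 19), (1, 20), (2, 11), (2, 12), (2, 19), (2, 20), (3, 2), (3, 29), (4, 2), (4, 29), (5, 11), (5, 12), (5, 19), (5, 20), (6, 11), (6, 12), (6, 19), (6, 20), (7, 2), (7, 29), (8, 2), (8, 29), (9, 11), (9, 12), (9, 19), (9, 20), (10, 11), (10, 12), (10, 19), (10, 20), (11, 2), (11, 29), (12, 2), (12, 29), (13, 11), (13, 12), (13, 19), (13, 20), (14, 11), (14, 12), (14, 19), (14, 20), (15, 2), (15, 29)]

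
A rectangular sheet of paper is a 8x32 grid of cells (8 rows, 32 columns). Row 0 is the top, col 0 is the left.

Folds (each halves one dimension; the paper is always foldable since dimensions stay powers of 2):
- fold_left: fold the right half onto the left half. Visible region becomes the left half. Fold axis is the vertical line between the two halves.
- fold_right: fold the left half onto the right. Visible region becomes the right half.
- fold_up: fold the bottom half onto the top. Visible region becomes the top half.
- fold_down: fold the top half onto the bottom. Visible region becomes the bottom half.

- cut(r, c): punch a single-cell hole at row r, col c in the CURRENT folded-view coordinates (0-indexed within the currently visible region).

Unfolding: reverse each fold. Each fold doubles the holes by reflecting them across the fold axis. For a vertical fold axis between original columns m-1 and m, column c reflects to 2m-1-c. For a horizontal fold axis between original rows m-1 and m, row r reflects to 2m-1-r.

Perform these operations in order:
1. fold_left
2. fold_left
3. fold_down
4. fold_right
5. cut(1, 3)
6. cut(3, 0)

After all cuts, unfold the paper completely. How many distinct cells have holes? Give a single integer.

Answer: 32

Derivation:
Op 1 fold_left: fold axis v@16; visible region now rows[0,8) x cols[0,16) = 8x16
Op 2 fold_left: fold axis v@8; visible region now rows[0,8) x cols[0,8) = 8x8
Op 3 fold_down: fold axis h@4; visible region now rows[4,8) x cols[0,8) = 4x8
Op 4 fold_right: fold axis v@4; visible region now rows[4,8) x cols[4,8) = 4x4
Op 5 cut(1, 3): punch at orig (5,7); cuts so far [(5, 7)]; region rows[4,8) x cols[4,8) = 4x4
Op 6 cut(3, 0): punch at orig (7,4); cuts so far [(5, 7), (7, 4)]; region rows[4,8) x cols[4,8) = 4x4
Unfold 1 (reflect across v@4): 4 holes -> [(5, 0), (5, 7), (7, 3), (7, 4)]
Unfold 2 (reflect across h@4): 8 holes -> [(0, 3), (0, 4), (2, 0), (2, 7), (5, 0), (5, 7), (7, 3), (7, 4)]
Unfold 3 (reflect across v@8): 16 holes -> [(0, 3), (0, 4), (0, 11), (0, 12), (2, 0), (2, 7), (2, 8), (2, 15), (5, 0), (5, 7), (5, 8), (5, 15), (7, 3), (7, 4), (7, 11), (7, 12)]
Unfold 4 (reflect across v@16): 32 holes -> [(0, 3), (0, 4), (0, 11), (0, 12), (0, 19), (0, 20), (0, 27), (0, 28), (2, 0), (2, 7), (2, 8), (2, 15), (2, 16), (2, 23), (2, 24), (2, 31), (5, 0), (5, 7), (5, 8), (5, 15), (5, 16), (5, 23), (5, 24), (5, 31), (7, 3), (7, 4), (7, 11), (7, 12), (7, 19), (7, 20), (7, 27), (7, 28)]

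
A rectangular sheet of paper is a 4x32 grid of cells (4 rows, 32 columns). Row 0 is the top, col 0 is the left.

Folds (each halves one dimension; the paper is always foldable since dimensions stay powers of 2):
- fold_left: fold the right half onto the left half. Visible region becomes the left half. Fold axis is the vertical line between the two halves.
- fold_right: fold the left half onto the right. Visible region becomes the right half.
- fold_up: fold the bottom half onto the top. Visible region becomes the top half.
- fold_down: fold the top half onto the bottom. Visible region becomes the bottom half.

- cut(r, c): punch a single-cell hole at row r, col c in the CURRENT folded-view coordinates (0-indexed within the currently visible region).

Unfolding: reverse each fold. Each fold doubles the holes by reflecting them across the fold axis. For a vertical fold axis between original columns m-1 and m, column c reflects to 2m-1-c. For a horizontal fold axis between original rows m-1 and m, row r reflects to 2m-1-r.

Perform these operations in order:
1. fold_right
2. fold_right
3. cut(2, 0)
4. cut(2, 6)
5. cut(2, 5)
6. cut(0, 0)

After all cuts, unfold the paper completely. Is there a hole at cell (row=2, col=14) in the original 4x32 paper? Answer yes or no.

Op 1 fold_right: fold axis v@16; visible region now rows[0,4) x cols[16,32) = 4x16
Op 2 fold_right: fold axis v@24; visible region now rows[0,4) x cols[24,32) = 4x8
Op 3 cut(2, 0): punch at orig (2,24); cuts so far [(2, 24)]; region rows[0,4) x cols[24,32) = 4x8
Op 4 cut(2, 6): punch at orig (2,30); cuts so far [(2, 24), (2, 30)]; region rows[0,4) x cols[24,32) = 4x8
Op 5 cut(2, 5): punch at orig (2,29); cuts so far [(2, 24), (2, 29), (2, 30)]; region rows[0,4) x cols[24,32) = 4x8
Op 6 cut(0, 0): punch at orig (0,24); cuts so far [(0, 24), (2, 24), (2, 29), (2, 30)]; region rows[0,4) x cols[24,32) = 4x8
Unfold 1 (reflect across v@24): 8 holes -> [(0, 23), (0, 24), (2, 17), (2, 18), (2, 23), (2, 24), (2, 29), (2, 30)]
Unfold 2 (reflect across v@16): 16 holes -> [(0, 7), (0, 8), (0, 23), (0, 24), (2, 1), (2, 2), (2, 7), (2, 8), (2, 13), (2, 14), (2, 17), (2, 18), (2, 23), (2, 24), (2, 29), (2, 30)]
Holes: [(0, 7), (0, 8), (0, 23), (0, 24), (2, 1), (2, 2), (2, 7), (2, 8), (2, 13), (2, 14), (2, 17), (2, 18), (2, 23), (2, 24), (2, 29), (2, 30)]

Answer: yes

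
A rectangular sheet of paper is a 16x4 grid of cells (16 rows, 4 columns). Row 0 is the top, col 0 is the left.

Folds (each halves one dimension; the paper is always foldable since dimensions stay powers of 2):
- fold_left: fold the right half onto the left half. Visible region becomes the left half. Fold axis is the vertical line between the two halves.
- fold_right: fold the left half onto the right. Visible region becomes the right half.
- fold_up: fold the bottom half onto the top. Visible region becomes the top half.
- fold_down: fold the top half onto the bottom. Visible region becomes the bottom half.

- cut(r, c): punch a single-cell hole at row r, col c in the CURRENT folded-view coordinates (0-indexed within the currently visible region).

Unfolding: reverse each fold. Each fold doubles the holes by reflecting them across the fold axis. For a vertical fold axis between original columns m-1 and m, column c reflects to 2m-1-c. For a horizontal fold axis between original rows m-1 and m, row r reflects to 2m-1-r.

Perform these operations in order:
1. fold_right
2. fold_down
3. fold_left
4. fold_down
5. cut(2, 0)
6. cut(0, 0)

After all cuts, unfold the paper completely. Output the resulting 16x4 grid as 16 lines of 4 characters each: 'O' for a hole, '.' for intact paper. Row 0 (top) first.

Answer: ....
OOOO
....
OOOO
OOOO
....
OOOO
....
....
OOOO
....
OOOO
OOOO
....
OOOO
....

Derivation:
Op 1 fold_right: fold axis v@2; visible region now rows[0,16) x cols[2,4) = 16x2
Op 2 fold_down: fold axis h@8; visible region now rows[8,16) x cols[2,4) = 8x2
Op 3 fold_left: fold axis v@3; visible region now rows[8,16) x cols[2,3) = 8x1
Op 4 fold_down: fold axis h@12; visible region now rows[12,16) x cols[2,3) = 4x1
Op 5 cut(2, 0): punch at orig (14,2); cuts so far [(14, 2)]; region rows[12,16) x cols[2,3) = 4x1
Op 6 cut(0, 0): punch at orig (12,2); cuts so far [(12, 2), (14, 2)]; region rows[12,16) x cols[2,3) = 4x1
Unfold 1 (reflect across h@12): 4 holes -> [(9, 2), (11, 2), (12, 2), (14, 2)]
Unfold 2 (reflect across v@3): 8 holes -> [(9, 2), (9, 3), (11, 2), (11, 3), (12, 2), (12, 3), (14, 2), (14, 3)]
Unfold 3 (reflect across h@8): 16 holes -> [(1, 2), (1, 3), (3, 2), (3, 3), (4, 2), (4, 3), (6, 2), (6, 3), (9, 2), (9, 3), (11, 2), (11, 3), (12, 2), (12, 3), (14, 2), (14, 3)]
Unfold 4 (reflect across v@2): 32 holes -> [(1, 0), (1, 1), (1, 2), (1, 3), (3, 0), (3, 1), (3, 2), (3, 3), (4, 0), (4, 1), (4, 2), (4, 3), (6, 0), (6, 1), (6, 2), (6, 3), (9, 0), (9, 1), (9, 2), (9, 3), (11, 0), (11, 1), (11, 2), (11, 3), (12, 0), (12, 1), (12, 2), (12, 3), (14, 0), (14, 1), (14, 2), (14, 3)]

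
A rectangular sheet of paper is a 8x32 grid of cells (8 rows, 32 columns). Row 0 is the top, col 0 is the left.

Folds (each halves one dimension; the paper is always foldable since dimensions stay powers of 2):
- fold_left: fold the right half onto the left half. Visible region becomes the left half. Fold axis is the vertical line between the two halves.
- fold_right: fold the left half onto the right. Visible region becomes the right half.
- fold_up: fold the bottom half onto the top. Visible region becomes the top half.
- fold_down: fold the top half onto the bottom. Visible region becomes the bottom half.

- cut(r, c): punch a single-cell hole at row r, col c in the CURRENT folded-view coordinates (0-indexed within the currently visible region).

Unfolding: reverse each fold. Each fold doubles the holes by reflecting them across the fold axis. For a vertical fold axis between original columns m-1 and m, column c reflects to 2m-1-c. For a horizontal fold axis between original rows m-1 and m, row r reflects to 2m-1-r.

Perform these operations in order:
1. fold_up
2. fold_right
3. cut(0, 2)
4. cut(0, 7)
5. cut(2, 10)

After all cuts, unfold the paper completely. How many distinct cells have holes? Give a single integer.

Op 1 fold_up: fold axis h@4; visible region now rows[0,4) x cols[0,32) = 4x32
Op 2 fold_right: fold axis v@16; visible region now rows[0,4) x cols[16,32) = 4x16
Op 3 cut(0, 2): punch at orig (0,18); cuts so far [(0, 18)]; region rows[0,4) x cols[16,32) = 4x16
Op 4 cut(0, 7): punch at orig (0,23); cuts so far [(0, 18), (0, 23)]; region rows[0,4) x cols[16,32) = 4x16
Op 5 cut(2, 10): punch at orig (2,26); cuts so far [(0, 18), (0, 23), (2, 26)]; region rows[0,4) x cols[16,32) = 4x16
Unfold 1 (reflect across v@16): 6 holes -> [(0, 8), (0, 13), (0, 18), (0, 23), (2, 5), (2, 26)]
Unfold 2 (reflect across h@4): 12 holes -> [(0, 8), (0, 13), (0, 18), (0, 23), (2, 5), (2, 26), (5, 5), (5, 26), (7, 8), (7, 13), (7, 18), (7, 23)]

Answer: 12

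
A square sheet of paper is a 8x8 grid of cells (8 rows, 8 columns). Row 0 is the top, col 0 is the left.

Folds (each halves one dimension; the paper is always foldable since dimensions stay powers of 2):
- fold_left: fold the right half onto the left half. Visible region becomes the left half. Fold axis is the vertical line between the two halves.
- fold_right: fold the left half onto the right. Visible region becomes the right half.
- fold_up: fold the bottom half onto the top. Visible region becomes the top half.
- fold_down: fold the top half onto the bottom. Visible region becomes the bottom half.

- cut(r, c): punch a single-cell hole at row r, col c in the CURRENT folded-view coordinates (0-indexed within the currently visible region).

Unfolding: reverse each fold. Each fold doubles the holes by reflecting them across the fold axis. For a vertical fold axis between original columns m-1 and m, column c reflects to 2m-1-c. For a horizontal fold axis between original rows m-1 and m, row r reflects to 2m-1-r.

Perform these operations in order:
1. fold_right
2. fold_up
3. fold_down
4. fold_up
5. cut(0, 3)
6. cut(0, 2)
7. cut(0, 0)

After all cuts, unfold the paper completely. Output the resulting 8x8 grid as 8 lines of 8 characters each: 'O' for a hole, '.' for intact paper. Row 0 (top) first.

Op 1 fold_right: fold axis v@4; visible region now rows[0,8) x cols[4,8) = 8x4
Op 2 fold_up: fold axis h@4; visible region now rows[0,4) x cols[4,8) = 4x4
Op 3 fold_down: fold axis h@2; visible region now rows[2,4) x cols[4,8) = 2x4
Op 4 fold_up: fold axis h@3; visible region now rows[2,3) x cols[4,8) = 1x4
Op 5 cut(0, 3): punch at orig (2,7); cuts so far [(2, 7)]; region rows[2,3) x cols[4,8) = 1x4
Op 6 cut(0, 2): punch at orig (2,6); cuts so far [(2, 6), (2, 7)]; region rows[2,3) x cols[4,8) = 1x4
Op 7 cut(0, 0): punch at orig (2,4); cuts so far [(2, 4), (2, 6), (2, 7)]; region rows[2,3) x cols[4,8) = 1x4
Unfold 1 (reflect across h@3): 6 holes -> [(2, 4), (2, 6), (2, 7), (3, 4), (3, 6), (3, 7)]
Unfold 2 (reflect across h@2): 12 holes -> [(0, 4), (0, 6), (0, 7), (1, 4), (1, 6), (1, 7), (2, 4), (2, 6), (2, 7), (3, 4), (3, 6), (3, 7)]
Unfold 3 (reflect across h@4): 24 holes -> [(0, 4), (0, 6), (0, 7), (1, 4), (1, 6), (1, 7), (2, 4), (2, 6), (2, 7), (3, 4), (3, 6), (3, 7), (4, 4), (4, 6), (4, 7), (5, 4), (5, 6), (5, 7), (6, 4), (6, 6), (6, 7), (7, 4), (7, 6), (7, 7)]
Unfold 4 (reflect across v@4): 48 holes -> [(0, 0), (0, 1), (0, 3), (0, 4), (0, 6), (0, 7), (1, 0), (1, 1), (1, 3), (1, 4), (1, 6), (1, 7), (2, 0), (2, 1), (2, 3), (2, 4), (2, 6), (2, 7), (3, 0), (3, 1), (3, 3), (3, 4), (3, 6), (3, 7), (4, 0), (4, 1), (4, 3), (4, 4), (4, 6), (4, 7), (5, 0), (5, 1), (5, 3), (5, 4), (5, 6), (5, 7), (6, 0), (6, 1), (6, 3), (6, 4), (6, 6), (6, 7), (7, 0), (7, 1), (7, 3), (7, 4), (7, 6), (7, 7)]

Answer: OO.OO.OO
OO.OO.OO
OO.OO.OO
OO.OO.OO
OO.OO.OO
OO.OO.OO
OO.OO.OO
OO.OO.OO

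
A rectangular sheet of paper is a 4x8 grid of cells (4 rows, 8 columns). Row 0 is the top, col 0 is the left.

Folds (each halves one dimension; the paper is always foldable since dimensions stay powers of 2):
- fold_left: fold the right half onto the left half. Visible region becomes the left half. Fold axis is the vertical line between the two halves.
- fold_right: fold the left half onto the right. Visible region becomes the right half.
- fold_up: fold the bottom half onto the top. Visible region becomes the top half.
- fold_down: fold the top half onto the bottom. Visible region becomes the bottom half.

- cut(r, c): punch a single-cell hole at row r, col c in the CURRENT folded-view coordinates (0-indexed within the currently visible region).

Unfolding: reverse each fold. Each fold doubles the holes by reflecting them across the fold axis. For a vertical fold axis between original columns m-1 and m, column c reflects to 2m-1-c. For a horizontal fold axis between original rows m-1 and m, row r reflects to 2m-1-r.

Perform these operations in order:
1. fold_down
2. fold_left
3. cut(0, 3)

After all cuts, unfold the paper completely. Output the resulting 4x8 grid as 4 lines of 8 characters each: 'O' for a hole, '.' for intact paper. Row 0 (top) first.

Op 1 fold_down: fold axis h@2; visible region now rows[2,4) x cols[0,8) = 2x8
Op 2 fold_left: fold axis v@4; visible region now rows[2,4) x cols[0,4) = 2x4
Op 3 cut(0, 3): punch at orig (2,3); cuts so far [(2, 3)]; region rows[2,4) x cols[0,4) = 2x4
Unfold 1 (reflect across v@4): 2 holes -> [(2, 3), (2, 4)]
Unfold 2 (reflect across h@2): 4 holes -> [(1, 3), (1, 4), (2, 3), (2, 4)]

Answer: ........
...OO...
...OO...
........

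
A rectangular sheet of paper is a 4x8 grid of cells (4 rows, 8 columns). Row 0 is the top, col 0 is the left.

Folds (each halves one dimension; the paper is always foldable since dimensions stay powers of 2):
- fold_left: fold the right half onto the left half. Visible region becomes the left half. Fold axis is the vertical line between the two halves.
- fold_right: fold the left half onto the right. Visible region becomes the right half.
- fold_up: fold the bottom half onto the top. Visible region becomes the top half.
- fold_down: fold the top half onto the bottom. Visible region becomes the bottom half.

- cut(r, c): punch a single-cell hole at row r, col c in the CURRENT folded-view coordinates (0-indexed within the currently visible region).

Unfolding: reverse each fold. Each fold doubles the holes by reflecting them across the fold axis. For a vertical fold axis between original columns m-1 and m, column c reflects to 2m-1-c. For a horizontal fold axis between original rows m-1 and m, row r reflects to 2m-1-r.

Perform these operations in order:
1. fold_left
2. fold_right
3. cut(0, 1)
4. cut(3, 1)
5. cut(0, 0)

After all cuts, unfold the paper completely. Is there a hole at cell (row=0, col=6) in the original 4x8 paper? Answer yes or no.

Answer: yes

Derivation:
Op 1 fold_left: fold axis v@4; visible region now rows[0,4) x cols[0,4) = 4x4
Op 2 fold_right: fold axis v@2; visible region now rows[0,4) x cols[2,4) = 4x2
Op 3 cut(0, 1): punch at orig (0,3); cuts so far [(0, 3)]; region rows[0,4) x cols[2,4) = 4x2
Op 4 cut(3, 1): punch at orig (3,3); cuts so far [(0, 3), (3, 3)]; region rows[0,4) x cols[2,4) = 4x2
Op 5 cut(0, 0): punch at orig (0,2); cuts so far [(0, 2), (0, 3), (3, 3)]; region rows[0,4) x cols[2,4) = 4x2
Unfold 1 (reflect across v@2): 6 holes -> [(0, 0), (0, 1), (0, 2), (0, 3), (3, 0), (3, 3)]
Unfold 2 (reflect across v@4): 12 holes -> [(0, 0), (0, 1), (0, 2), (0, 3), (0, 4), (0, 5), (0, 6), (0, 7), (3, 0), (3, 3), (3, 4), (3, 7)]
Holes: [(0, 0), (0, 1), (0, 2), (0, 3), (0, 4), (0, 5), (0, 6), (0, 7), (3, 0), (3, 3), (3, 4), (3, 7)]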